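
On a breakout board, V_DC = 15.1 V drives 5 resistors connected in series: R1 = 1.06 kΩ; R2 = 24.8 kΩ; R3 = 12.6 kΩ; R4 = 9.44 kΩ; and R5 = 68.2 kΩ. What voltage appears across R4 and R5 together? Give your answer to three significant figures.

Total series resistance ΣR = 1.06 + 24.8 + 12.6 + 9.44 + 68.2 = 116.1 kΩ.
R_{R4..R5} = 9.44 + 68.2 = 77.64 kΩ.
By the voltage-divider rule, V = 15.1 × 77.64/116.1 = 10.10 V.

V ≈ 10.1 V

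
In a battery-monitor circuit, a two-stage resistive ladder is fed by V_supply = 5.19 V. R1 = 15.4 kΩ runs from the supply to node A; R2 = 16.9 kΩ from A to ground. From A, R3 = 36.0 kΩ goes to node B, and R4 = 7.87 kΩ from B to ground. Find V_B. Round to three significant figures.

V_B ≈ 0.412 V

Node A sees R2 in parallel with the series input of stage 2, R3 + R4 = 43.87 kΩ.
R2 ‖ (R3+R4) = 12.20 kΩ.
V_A = 5.19 × 12.20/(15.4 + 12.20) = 2.294 V.
V_B = V_A × 0.1794 = 0.4116 V.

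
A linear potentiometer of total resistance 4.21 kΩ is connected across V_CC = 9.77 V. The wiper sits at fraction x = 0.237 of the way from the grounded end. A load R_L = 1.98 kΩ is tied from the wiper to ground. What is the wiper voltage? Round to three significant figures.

V_out ≈ 1.67 V

Lower segment x·R_p = 0.9978 kΩ; upper segment (1−x)·R_p = 3.212 kΩ.
Lower segment in parallel with the load: 0.9978 ‖ 1.98 = 0.6634 kΩ.
Loaded-divider output: V_out = 9.77 × 0.1712 = 1.672 V.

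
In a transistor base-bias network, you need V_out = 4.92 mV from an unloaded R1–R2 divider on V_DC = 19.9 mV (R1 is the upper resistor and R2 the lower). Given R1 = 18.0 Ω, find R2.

R2 ≈ 5.91 Ω

Required fraction k = V_out/V_DC = 0.2472.
So R2 = R1 · V_out/(V_DC − V_out) = 18.0 × 4.92/(19.9 − 4.92) = 18.0 × 0.3284 = 5.912 Ω.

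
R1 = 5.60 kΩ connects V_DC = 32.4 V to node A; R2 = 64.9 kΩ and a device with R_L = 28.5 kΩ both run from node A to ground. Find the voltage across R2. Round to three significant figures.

V_out ≈ 25.3 V

R2 ‖ R_L = (64.9 × 28.5)/(64.9 + 28.5) = 19.80 kΩ.
Voltage divider with the loaded lower leg: V_out = 32.4 × 19.80/(5.60 + 19.80) = 32.4 × 0.7796 = 25.26 V.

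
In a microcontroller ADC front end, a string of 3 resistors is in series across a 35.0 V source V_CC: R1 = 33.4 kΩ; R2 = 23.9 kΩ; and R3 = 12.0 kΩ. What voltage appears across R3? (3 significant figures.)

V ≈ 6.06 V

Series total: ΣR = 33.4 + 23.9 + 12.0 = 69.30 kΩ.
By the voltage-divider rule, V = 35.0 × 12.00/69.30 = 6.061 V.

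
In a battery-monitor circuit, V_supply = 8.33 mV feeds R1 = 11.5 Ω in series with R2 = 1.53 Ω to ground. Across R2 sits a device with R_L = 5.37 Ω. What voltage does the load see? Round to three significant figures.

The load sits in parallel with R2, giving an effective lower resistance R2' = R2·R_L/(R2+R_L) = 1.191 Ω.
Voltage divider with the loaded lower leg: V_out = 8.33 × 1.191/(11.5 + 1.191) = 8.33 × 0.09383 = 0.7816 mV.

V_out ≈ 0.782 mV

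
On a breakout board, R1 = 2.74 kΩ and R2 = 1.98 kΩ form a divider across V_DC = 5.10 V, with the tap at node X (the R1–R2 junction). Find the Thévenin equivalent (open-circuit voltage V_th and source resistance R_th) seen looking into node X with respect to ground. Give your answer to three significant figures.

V_th ≈ 2.14 V, R_th ≈ 1.15 kΩ

With X open, the divider is unloaded: V_th = 5.10 × 1.98/4.720 = 2.139 V.
Looking into X with the source shorted: R_th = R1·R2/(R1+R2) = 2.740 × 1.98/4.720 = 1.149 kΩ.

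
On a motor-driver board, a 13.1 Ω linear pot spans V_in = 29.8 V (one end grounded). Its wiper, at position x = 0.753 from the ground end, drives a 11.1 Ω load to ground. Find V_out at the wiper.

V_out ≈ 18.4 V

The pot divides into 3.236 Ω above the wiper and 9.864 Ω below.
Lower segment in parallel with the load: 9.864 ‖ 11.1 = 5.223 Ω.
Then V_out = V_in · 5.223/(3.236 + 5.223) = 18.40 V.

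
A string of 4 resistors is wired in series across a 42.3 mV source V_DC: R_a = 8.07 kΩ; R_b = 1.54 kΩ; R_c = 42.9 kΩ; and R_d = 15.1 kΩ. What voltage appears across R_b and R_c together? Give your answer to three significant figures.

ΣR = 8.07 + 1.54 + 42.9 + 15.1 = 67.61 kΩ.
R_{R_b..R_c} = 1.54 + 42.9 = 44.44 kΩ.
By the voltage-divider rule, V = 42.3 × 44.44/67.61 = 27.80 mV.

V ≈ 27.8 mV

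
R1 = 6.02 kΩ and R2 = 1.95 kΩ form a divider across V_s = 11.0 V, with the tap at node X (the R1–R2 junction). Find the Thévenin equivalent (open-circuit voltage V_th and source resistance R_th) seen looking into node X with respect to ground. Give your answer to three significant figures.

V_th ≈ 2.69 V, R_th ≈ 1.47 kΩ

V_th is the unloaded tap voltage: V_s · R2/(R1+R2) = 11.0 × 0.2447 = 2.691 V.
Zeroing V_s shorts the top of R1 to ground, so R_th = R1 ‖ R2 = 1.473 kΩ.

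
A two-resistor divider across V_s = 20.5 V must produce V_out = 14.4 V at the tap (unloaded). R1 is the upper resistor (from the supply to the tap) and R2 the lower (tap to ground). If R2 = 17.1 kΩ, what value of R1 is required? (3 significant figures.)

R1 ≈ 7.24 kΩ

The divider ratio is R2/(R1+R2) = 14.4/20.5 = 0.7024.
R1 = R2·(1/k − 1) = 17.1 × 0.4236 = 7.244 kΩ.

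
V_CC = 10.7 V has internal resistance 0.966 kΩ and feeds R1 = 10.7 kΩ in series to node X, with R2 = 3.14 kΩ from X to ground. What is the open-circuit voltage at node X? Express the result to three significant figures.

R1' = 0.966 + 10.7 = 11.67 kΩ (source resistance + R1).
Open-circuit (no load on X): V_th = V_CC · R2/(R1' + R2) = 10.7 × 3.14/(11.67 + 3.14) = 2.269 V.

V_th ≈ 2.27 V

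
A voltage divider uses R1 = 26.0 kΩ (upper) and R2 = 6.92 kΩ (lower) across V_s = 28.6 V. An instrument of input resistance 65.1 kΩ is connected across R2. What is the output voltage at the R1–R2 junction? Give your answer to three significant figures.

V_out ≈ 5.55 V

First combine the lower leg with the load: R2 ‖ R_L = 6.255 kΩ.
Then V_out = V_s · R2'/(R1 + R2') = 28.6 × 6.255/32.26 = 5.546 V.
(Unloaded it would be 6.01 V; the load pulls it down.)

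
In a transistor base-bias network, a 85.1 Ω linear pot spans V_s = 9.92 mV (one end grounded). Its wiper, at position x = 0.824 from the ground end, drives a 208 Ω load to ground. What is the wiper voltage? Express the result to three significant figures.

Split the track: R_lower = x·R_p = 70.12 Ω, R_upper = (1−x)·R_p = 14.98 Ω.
(x·R_p) ‖ R_L = 52.44 Ω.
V_out = 9.92 × 52.44/(14.98 + 52.44) = 7.716 mV.

V_out ≈ 7.72 mV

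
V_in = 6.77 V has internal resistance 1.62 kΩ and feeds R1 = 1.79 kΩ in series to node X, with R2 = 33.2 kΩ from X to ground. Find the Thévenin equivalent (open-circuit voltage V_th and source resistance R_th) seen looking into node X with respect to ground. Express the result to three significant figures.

R1' = 1.62 + 1.79 = 3.410 kΩ (source resistance + R1).
Open-circuit (no load on X): V_th = V_in · R2/(R1' + R2) = 6.77 × 33.2/(3.410 + 33.2) = 6.139 V.
With V_in suppressed (replaced by a short), R_th = R1' ‖ R2 = (3.410 × 33.2)/(3.410 + 33.2) = 3.092 kΩ.

V_th ≈ 6.14 V, R_th ≈ 3.09 kΩ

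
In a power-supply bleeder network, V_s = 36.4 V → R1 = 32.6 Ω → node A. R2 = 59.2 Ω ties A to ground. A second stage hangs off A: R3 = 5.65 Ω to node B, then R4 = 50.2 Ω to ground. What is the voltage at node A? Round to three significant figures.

V_A ≈ 17.1 V

The second stage (R3 + R4 = 55.85 Ω) loads node A in parallel with R2.
Effective lower resistance at A: R2 ‖ 55.85 = 28.74 Ω.
First divider: V_A = V_s · 28.74/(32.6 + 28.74) = 17.05 V.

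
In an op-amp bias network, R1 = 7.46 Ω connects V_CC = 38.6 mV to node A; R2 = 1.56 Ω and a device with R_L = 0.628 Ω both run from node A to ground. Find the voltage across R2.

R2 ‖ R_L = (1.56 × 0.628)/(1.56 + 0.628) = 0.4478 Ω.
Voltage divider with the loaded lower leg: V_out = 38.6 × 0.4478/(7.46 + 0.4478) = 38.6 × 0.05662 = 2.186 mV.
(Unloaded it would be 6.68 mV; the load pulls it down.)

V_out ≈ 2.19 mV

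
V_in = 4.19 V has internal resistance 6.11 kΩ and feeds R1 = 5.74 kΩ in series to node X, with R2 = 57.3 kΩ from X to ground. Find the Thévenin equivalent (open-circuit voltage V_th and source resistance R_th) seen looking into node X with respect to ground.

V_th ≈ 3.47 V, R_th ≈ 9.82 kΩ

R1' = 6.11 + 5.74 = 11.85 kΩ (source resistance + R1).
With X open, the divider is unloaded: V_th = 4.19 × 57.3/69.15 = 3.472 V.
Looking into X with the source shorted: R_th = R1'·R2/(R1'+R2) = 11.85 × 57.3/69.15 = 9.819 kΩ.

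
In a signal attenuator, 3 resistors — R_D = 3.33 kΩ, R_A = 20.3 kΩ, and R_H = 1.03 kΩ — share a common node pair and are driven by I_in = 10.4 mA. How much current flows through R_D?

ΣG = 1/3.33 + 1/20.3 + 1/1.03 = 1.320.
R_D takes the fraction G_k/ΣG = 0.3003/1.320 = 0.2274, so I = 10.4 × 0.2274 = 2.365 mA.

I ≈ 2.37 mA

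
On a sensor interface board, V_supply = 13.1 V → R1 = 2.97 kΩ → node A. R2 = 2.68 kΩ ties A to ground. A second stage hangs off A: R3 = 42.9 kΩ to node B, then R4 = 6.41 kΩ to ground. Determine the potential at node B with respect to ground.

V_B ≈ 0.785 V

The second stage (R3 + R4 = 49.31 kΩ) loads node A in parallel with R2.
Effective lower resistance at A: R2 ‖ 49.31 = 2.542 kΩ.
So V_A = 13.1 × 0.4612 = 6.041 V.
Then the unloaded second divider: V_B = V_A × R4/(R3+R4) = 6.041 × 0.1300 = 0.7853 V.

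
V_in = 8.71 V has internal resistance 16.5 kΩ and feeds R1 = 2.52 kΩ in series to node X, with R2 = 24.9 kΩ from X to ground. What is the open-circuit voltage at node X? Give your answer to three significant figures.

R1' = 16.5 + 2.52 = 19.02 kΩ (source resistance + R1).
With X open, the divider is unloaded: V_th = 8.71 × 24.9/43.92 = 4.938 V.

V_th ≈ 4.94 V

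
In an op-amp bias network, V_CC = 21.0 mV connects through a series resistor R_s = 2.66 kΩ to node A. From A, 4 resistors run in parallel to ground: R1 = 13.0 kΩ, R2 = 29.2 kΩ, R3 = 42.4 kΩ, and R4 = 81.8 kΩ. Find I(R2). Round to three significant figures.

Combine the parallel branches: R_p = (1/13.0 + 1/29.2 + 1/42.4 + 1/81.8)⁻¹ = 6.804 kΩ.
Node voltage V_A = V_CC · R_p/(R_s + R_p) = 21.0 × 0.7189 = 15.10 mV.
I(R2) = V_A / R2 = 15.10/29.2 = 0.5170 µA.

I ≈ 0.517 µA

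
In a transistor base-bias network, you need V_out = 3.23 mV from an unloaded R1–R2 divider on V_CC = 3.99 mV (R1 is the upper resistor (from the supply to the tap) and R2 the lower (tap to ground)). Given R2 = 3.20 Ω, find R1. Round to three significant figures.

R1 ≈ 0.753 Ω

Required fraction k = V_out/V_CC = 0.8095.
Rearranging, R1 = R2·(1−k)/k = 3.20 × 0.2353 = 0.7529 Ω.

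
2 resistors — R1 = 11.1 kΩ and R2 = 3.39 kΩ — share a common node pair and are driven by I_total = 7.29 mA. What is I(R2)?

For two parallel branches, I_k = I_total · (other R)/(sum of R).
I(R2) = 7.29 × 11.1/(11.1 + 3.39) = 7.29 × 0.7660 = 5.584 mA.

I ≈ 5.58 mA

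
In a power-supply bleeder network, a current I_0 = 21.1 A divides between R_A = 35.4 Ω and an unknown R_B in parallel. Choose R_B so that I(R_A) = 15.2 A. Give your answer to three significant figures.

The fraction through R_A equals R_B/(R_A+R_B).
With f = 0.7204, R_B = R_A · f/(1−f) = 35.4 × 2.576 = 91.20 Ω.

R_B ≈ 91.2 Ω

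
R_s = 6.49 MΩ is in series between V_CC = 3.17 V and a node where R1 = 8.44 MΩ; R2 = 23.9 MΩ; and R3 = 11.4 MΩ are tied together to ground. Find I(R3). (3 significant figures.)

I ≈ 0.107 µA

Combine the parallel branches: R_p = (1/8.44 + 1/23.9 + 1/11.4)⁻¹ = 4.032 MΩ.
V_A by voltage divider: V_A = 3.17 × 4.032/(6.49 + 4.032) = 1.215 V.
Branch current I = V_A/R3 = 1.215/11.4 = 0.1065 µA.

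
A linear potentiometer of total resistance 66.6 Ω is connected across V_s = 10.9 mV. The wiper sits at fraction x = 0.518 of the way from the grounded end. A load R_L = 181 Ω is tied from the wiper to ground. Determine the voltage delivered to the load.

The pot divides into 32.10 Ω above the wiper and 34.50 Ω below.
Lower segment in parallel with the load: 34.50 ‖ 181 = 28.98 Ω.
Loaded-divider output: V_out = 10.9 × 0.4744 = 5.171 mV.

V_out ≈ 5.17 mV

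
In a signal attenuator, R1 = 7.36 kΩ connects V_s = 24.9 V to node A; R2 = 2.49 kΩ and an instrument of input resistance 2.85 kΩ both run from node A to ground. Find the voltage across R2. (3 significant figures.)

The load sits in parallel with R2, giving an effective lower resistance R2' = R2·R_L/(R2+R_L) = 1.329 kΩ.
Now apply the divider: V_out = 24.9 × 0.1529 = 3.808 V.
(Unloaded it would be 6.29 V; the load pulls it down.)

V_out ≈ 3.81 V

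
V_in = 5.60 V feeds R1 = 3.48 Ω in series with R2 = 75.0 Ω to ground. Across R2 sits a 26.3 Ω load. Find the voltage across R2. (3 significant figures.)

The load sits in parallel with R2, giving an effective lower resistance R2' = R2·R_L/(R2+R_L) = 19.47 Ω.
Voltage divider with the loaded lower leg: V_out = 5.60 × 19.47/(3.48 + 19.47) = 5.60 × 0.8484 = 4.751 V.

V_out ≈ 4.75 V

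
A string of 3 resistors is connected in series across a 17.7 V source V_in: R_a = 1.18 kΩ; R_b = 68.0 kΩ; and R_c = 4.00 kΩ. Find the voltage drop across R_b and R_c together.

V ≈ 17.4 V

Total series resistance ΣR = 1.18 + 68.0 + 4.00 = 73.18 kΩ.
R_{R_b..R_c} = 68.0 + 4.00 = 72.00 kΩ.
Voltage divider: V = V_in · (72.00 / 73.18) = 17.7 × 0.9839 = 17.41 V.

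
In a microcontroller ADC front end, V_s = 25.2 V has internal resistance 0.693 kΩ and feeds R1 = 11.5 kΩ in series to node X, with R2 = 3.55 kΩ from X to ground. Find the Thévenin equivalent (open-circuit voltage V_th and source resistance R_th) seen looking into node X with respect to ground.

R1' = 0.693 + 11.5 = 12.19 kΩ (source resistance + R1).
Open-circuit (no load on X): V_th = V_s · R2/(R1' + R2) = 25.2 × 3.55/(12.19 + 3.55) = 5.683 V.
Zeroing V_s shorts the top of R1' to ground, so R_th = R1' ‖ R2 = 2.749 kΩ.

V_th ≈ 5.68 V, R_th ≈ 2.75 kΩ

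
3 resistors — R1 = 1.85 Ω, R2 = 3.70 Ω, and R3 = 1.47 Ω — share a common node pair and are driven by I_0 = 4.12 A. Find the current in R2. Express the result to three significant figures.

I ≈ 0.747 A

Total conductance ΣG = 1/1.85 + 1/3.70 + 1/1.47 = 1.491 (units of 1/Ω).
R2 takes the fraction G_k/ΣG = 0.2703/1.491 = 0.1813, so I = 4.12 × 0.1813 = 0.7468 A.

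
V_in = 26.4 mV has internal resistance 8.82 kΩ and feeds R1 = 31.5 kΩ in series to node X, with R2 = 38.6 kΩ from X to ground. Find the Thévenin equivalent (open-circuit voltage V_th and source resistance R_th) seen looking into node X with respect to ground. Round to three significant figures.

R1' = 8.82 + 31.5 = 40.32 kΩ (source resistance + R1).
V_th is the unloaded tap voltage: V_in · R2/(R1'+R2) = 26.4 × 0.4891 = 12.91 mV.
With V_in suppressed (replaced by a short), R_th = R1' ‖ R2 = (40.32 × 38.6)/(40.32 + 38.6) = 19.72 kΩ.

V_th ≈ 12.9 mV, R_th ≈ 19.7 kΩ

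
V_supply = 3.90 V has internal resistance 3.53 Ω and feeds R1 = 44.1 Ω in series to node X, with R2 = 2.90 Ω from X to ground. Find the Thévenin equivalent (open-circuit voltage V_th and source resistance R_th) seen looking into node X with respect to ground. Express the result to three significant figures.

R1' = 3.53 + 44.1 = 47.63 Ω (source resistance + R1).
With X open, the divider is unloaded: V_th = 3.90 × 2.90/50.53 = 0.2238 V.
Looking into X with the source shorted: R_th = R1'·R2/(R1'+R2) = 47.63 × 2.90/50.53 = 2.734 Ω.

V_th ≈ 0.224 V, R_th ≈ 2.73 Ω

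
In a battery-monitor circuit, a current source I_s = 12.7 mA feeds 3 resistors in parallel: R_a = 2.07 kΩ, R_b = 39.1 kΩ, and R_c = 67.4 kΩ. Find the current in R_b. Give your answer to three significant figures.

ΣG = 1/2.07 + 1/39.1 + 1/67.4 = 0.5235.
By the current-divider rule, I = I_s · G_k/ΣG = 12.7 × 0.04885 = 0.6205 mA.

I ≈ 0.620 mA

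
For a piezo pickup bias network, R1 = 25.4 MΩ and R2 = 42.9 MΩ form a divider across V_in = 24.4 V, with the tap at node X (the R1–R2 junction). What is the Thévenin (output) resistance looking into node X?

Zeroing V_in shorts the top of R1 to ground, so R_th = R1 ‖ R2 = 15.95 MΩ.

R_th ≈ 16.0 MΩ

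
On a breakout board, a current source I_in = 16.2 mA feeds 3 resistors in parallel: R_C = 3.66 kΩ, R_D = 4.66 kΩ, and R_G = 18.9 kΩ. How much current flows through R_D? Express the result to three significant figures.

Conductances: ΣG = 1/3.66 + 1/4.66 + 1/18.9 = 0.5407 (1/kΩ).
R_D takes the fraction G_k/ΣG = 0.2146/0.5407 = 0.3969, so I = 16.2 × 0.3969 = 6.429 mA.

I ≈ 6.43 mA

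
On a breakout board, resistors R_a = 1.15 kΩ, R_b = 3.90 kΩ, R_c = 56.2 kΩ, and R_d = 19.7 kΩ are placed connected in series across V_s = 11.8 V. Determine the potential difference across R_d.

Total series resistance ΣR = 1.15 + 3.90 + 56.2 + 19.7 = 80.95 kΩ.
By the voltage-divider rule, V = 11.8 × 19.70/80.95 = 2.872 V.

V ≈ 2.87 V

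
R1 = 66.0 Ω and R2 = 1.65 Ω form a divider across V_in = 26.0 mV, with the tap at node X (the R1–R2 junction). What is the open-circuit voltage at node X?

With X open, the divider is unloaded: V_th = 26.0 × 1.65/67.65 = 0.6341 mV.

V_th ≈ 0.634 mV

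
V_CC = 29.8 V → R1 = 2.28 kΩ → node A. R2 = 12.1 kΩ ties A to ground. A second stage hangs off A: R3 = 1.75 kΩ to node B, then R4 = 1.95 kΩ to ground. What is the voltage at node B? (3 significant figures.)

V_B ≈ 8.70 V

Looking into the second stage from A: R3 + R4 = 3.700 kΩ appears in parallel with R2.
R2 ‖ (R3+R4) = 2.834 kΩ.
First divider: V_A = V_CC · 2.834/(2.28 + 2.834) = 16.51 V.
V_B = V_A × 0.5270 = 8.703 V.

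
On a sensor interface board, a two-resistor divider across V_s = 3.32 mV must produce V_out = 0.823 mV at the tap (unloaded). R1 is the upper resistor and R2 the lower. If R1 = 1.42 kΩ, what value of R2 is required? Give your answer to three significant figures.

R2 ≈ 0.468 kΩ

Required fraction k = V_out/V_s = 0.2479.
So R2 = R1 · V_out/(V_s − V_out) = 1.42 × 0.823/(3.32 − 0.823) = 1.42 × 0.3296 = 0.4680 kΩ.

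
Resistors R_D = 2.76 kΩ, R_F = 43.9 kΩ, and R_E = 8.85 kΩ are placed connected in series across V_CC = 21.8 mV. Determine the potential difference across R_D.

V ≈ 1.08 mV

ΣR = 2.76 + 43.9 + 8.85 = 55.51 kΩ.
V = V_CC · R/ΣR = 21.8 × 0.04972 = 1.084 mV.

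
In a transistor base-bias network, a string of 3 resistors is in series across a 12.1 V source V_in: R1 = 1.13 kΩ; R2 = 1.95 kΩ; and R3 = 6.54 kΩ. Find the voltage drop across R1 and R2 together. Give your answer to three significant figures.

V ≈ 3.87 V

ΣR = 1.13 + 1.95 + 6.54 = 9.620 kΩ.
R_{R1..R2} = 1.13 + 1.95 = 3.080 kΩ.
Voltage divider: V = V_in · (3.080 / 9.620) = 12.1 × 0.3202 = 3.874 V.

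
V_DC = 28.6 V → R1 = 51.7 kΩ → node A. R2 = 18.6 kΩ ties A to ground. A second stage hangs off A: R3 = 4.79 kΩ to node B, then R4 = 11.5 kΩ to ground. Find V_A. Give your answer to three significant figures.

V_A ≈ 4.11 V

Node A sees R2 in parallel with the series input of stage 2, R3 + R4 = 16.29 kΩ.
Effective lower resistance at A: R2 ‖ 16.29 = 8.684 kΩ.
First divider: V_A = V_DC · 8.684/(51.7 + 8.684) = 4.113 V.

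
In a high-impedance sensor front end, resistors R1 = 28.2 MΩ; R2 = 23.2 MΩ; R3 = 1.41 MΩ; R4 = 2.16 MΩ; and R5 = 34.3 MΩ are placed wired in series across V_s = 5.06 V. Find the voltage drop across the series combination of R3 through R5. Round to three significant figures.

V ≈ 2.15 V

ΣR = 28.2 + 23.2 + 1.41 + 2.16 + 34.3 = 89.27 MΩ.
R_{R3..R5} = 1.41 + 2.16 + 34.3 = 37.87 MΩ.
By the voltage-divider rule, V = 5.06 × 37.87/89.27 = 2.147 V.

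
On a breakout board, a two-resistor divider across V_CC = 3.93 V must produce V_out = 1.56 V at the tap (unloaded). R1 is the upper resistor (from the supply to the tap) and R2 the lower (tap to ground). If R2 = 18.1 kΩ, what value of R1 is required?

Required fraction k = V_out/V_CC = 0.3969.
So R1 = R2 · (V_CC/V_out − 1) = 18.1 × (3.93/1.56 − 1) = 18.1 × 1.519 = 27.50 kΩ.

R1 ≈ 27.5 kΩ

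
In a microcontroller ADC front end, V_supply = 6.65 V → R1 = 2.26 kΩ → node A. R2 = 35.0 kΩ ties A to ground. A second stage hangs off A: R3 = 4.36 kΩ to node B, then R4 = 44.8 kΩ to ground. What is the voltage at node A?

Node A sees R2 in parallel with the series input of stage 2, R3 + R4 = 49.16 kΩ.
Effective lower resistance at A: R2 ‖ 49.16 = 20.44 kΩ.
So V_A = 6.65 × 0.9005 = 5.988 V.

V_A ≈ 5.99 V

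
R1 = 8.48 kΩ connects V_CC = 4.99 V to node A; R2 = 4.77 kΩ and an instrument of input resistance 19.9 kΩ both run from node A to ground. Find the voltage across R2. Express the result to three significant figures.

The load sits in parallel with R2, giving an effective lower resistance R2' = R2·R_L/(R2+R_L) = 3.848 kΩ.
Now apply the divider: V_out = 4.99 × 0.3121 = 1.557 V.

V_out ≈ 1.56 V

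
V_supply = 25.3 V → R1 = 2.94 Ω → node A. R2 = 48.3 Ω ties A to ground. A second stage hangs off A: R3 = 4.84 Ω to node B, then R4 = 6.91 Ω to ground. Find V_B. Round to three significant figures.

V_B ≈ 11.3 V

The second stage (R3 + R4 = 11.75 Ω) loads node A in parallel with R2.
Effective lower resistance at A: R2 ‖ 11.75 = 9.451 Ω.
V_A = 25.3 × 9.451/(2.94 + 9.451) = 19.30 V.
Stage 2 is unloaded, so V_B = V_A · R4/(R3+R4) = 19.30 × 6.91/11.75 = 11.35 V.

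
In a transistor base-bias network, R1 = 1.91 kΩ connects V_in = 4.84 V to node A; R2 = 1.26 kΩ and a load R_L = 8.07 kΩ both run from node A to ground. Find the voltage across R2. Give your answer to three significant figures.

V_out ≈ 1.76 V

R2 ‖ R_L = (1.26 × 8.07)/(1.26 + 8.07) = 1.090 kΩ.
Now apply the divider: V_out = 4.84 × 0.3633 = 1.758 V.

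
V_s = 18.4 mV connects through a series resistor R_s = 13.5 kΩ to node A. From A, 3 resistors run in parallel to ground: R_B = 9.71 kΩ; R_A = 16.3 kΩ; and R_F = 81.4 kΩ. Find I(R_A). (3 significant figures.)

Parallel bank: R_p = 1/(1/9.71 + 1/16.3 + 1/81.4) = 5.662 kΩ.
V_A by voltage divider: V_A = 18.4 × 5.662/(13.5 + 5.662) = 5.437 mV.
Branch current I = V_A/R_A = 5.437/16.3 = 0.3335 µA.
(Equivalently: I_total = 0.9602 µA, then current-divider fraction G_k/ΣG = 0.3474.)

I ≈ 0.334 µA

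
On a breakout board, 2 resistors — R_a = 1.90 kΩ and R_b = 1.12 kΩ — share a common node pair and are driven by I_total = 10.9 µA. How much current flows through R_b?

I ≈ 6.86 µA

With just two branches, the current splits inversely with resistance.
So I = 10.9 × 1.90/3.020 = 6.858 µA.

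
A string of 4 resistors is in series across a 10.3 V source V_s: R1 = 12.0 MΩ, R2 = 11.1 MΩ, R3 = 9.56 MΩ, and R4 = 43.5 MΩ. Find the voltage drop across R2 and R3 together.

V ≈ 2.79 V

Total series resistance ΣR = 12.0 + 11.1 + 9.56 + 43.5 = 76.16 MΩ.
R_{R2..R3} = 11.1 + 9.56 = 20.66 MΩ.
Voltage divider: V = V_s · (20.66 / 76.16) = 10.3 × 0.2713 = 2.794 V.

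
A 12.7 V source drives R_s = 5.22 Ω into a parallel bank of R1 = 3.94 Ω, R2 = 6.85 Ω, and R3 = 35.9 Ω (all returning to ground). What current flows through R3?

I ≈ 0.109 A

Parallel bank: R_p = 1/(1/3.94 + 1/6.85 + 1/35.9) = 2.338 Ω.
V_A = 12.7 × 2.338/7.558 = 3.929 V.
Branch current I = V_A/R3 = 3.929/35.9 = 0.1094 A.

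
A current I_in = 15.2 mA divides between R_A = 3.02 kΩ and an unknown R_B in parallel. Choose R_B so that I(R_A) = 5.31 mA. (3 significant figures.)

R_B ≈ 1.62 kΩ

The fraction through R_A equals R_B/(R_A+R_B).
5.31/15.2 = R_B/(R_A + R_B) → R_B = R_A · (0.3493)/(1 − 0.3493) = 3.02 × 0.5369 = 1.621 kΩ.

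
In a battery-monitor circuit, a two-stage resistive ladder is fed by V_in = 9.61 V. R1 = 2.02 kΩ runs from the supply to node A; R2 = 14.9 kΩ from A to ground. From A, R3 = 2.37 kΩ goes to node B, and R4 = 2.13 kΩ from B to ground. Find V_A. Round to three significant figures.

Looking into the second stage from A: R3 + R4 = 4.500 kΩ appears in parallel with R2.
R2 ‖ (R3+R4) = 3.456 kΩ.
V_A = 9.61 × 3.456/(2.02 + 3.456) = 6.065 V.

V_A ≈ 6.07 V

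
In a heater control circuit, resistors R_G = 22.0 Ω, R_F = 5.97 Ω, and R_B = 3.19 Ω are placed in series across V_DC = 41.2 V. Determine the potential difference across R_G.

Total series resistance ΣR = 22.0 + 5.97 + 3.19 = 31.16 Ω.
By the voltage-divider rule, V = 41.2 × 22.00/31.16 = 29.09 V.

V ≈ 29.1 V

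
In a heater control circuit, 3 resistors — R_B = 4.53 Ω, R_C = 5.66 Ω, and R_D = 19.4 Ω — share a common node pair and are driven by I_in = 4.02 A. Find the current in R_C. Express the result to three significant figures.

ΣG = 1/4.53 + 1/5.66 + 1/19.4 = 0.4490.
Current divider: I(R_C) = I_in · G_k/ΣG = 4.02 × (0.1767/0.4490) = 4.02 × 0.3935 = 1.582 A.

I ≈ 1.58 A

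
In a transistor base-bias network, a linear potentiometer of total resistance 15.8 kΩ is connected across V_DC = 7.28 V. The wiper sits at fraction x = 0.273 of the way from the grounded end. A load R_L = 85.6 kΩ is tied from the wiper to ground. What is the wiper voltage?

V_out ≈ 1.92 V

Split the track: R_lower = x·R_p = 4.313 kΩ, R_upper = (1−x)·R_p = 11.49 kΩ.
R_L loads the lower segment: effective lower R = 4.106 kΩ.
V_out = 7.28 × 4.106/(11.49 + 4.106) = 1.917 V.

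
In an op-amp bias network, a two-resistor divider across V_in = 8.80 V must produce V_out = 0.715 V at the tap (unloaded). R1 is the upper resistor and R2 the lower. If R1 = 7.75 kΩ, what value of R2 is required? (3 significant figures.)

R2 ≈ 0.685 kΩ

Required fraction k = V_out/V_in = 0.08125.
Rearranging, R2 = R1·k/(1−k) = 7.75 × 0.08844 = 0.6854 kΩ.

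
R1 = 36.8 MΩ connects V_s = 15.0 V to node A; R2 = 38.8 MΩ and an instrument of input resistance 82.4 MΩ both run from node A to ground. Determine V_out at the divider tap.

The load sits in parallel with R2, giving an effective lower resistance R2' = R2·R_L/(R2+R_L) = 26.38 MΩ.
Voltage divider with the loaded lower leg: V_out = 15.0 × 26.38/(36.8 + 26.38) = 15.0 × 0.4175 = 6.263 V.

V_out ≈ 6.26 V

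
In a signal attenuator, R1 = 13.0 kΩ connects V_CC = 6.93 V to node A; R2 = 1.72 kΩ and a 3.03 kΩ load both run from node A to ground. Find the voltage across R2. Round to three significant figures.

V_out ≈ 0.539 V

R2 ‖ R_L = (1.72 × 3.03)/(1.72 + 3.03) = 1.097 kΩ.
Now apply the divider: V_out = 6.93 × 0.07783 = 0.5394 V.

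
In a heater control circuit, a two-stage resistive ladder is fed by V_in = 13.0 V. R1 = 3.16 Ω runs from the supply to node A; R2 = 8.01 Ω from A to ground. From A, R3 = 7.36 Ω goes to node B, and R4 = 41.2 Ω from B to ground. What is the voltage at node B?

The second stage (R3 + R4 = 48.56 Ω) loads node A in parallel with R2.
Effective lower resistance at A: R2 ‖ 48.56 = 6.876 Ω.
First divider: V_A = V_in · 6.876/(3.16 + 6.876) = 8.907 V.
Then the unloaded second divider: V_B = V_A × R4/(R3+R4) = 8.907 × 0.8484 = 7.557 V.

V_B ≈ 7.56 V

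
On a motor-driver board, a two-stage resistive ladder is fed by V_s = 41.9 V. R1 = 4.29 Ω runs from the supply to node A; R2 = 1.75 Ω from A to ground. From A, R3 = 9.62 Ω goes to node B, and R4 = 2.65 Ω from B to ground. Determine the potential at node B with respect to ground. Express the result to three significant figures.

Looking into the second stage from A: R3 + R4 = 12.27 Ω appears in parallel with R2.
R2 ‖ (R3+R4) = 1.532 Ω.
First divider: V_A = V_s · 1.532/(4.29 + 1.532) = 11.02 V.
V_B = V_A × 0.2160 = 2.381 V.

V_B ≈ 2.38 V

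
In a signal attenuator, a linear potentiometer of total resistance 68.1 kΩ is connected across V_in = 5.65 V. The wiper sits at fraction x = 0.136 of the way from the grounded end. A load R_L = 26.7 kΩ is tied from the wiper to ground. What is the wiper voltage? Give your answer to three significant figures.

V_out ≈ 0.591 V

The pot divides into 58.84 kΩ above the wiper and 9.262 kΩ below.
(x·R_p) ‖ R_L = 6.876 kΩ.
V_out = 5.65 × 6.876/(58.84 + 6.876) = 0.5912 V.
(Unloaded: V_out = x·V_in = 0.768 V.)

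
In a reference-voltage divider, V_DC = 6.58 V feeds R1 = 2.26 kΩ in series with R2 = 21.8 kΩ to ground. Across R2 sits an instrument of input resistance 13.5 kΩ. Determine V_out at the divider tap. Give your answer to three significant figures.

V_out ≈ 5.18 V

The load sits in parallel with R2, giving an effective lower resistance R2' = R2·R_L/(R2+R_L) = 8.337 kΩ.
Voltage divider with the loaded lower leg: V_out = 6.58 × 8.337/(2.26 + 8.337) = 6.58 × 0.7867 = 5.177 V.
(Unloaded it would be 5.96 V; the load pulls it down.)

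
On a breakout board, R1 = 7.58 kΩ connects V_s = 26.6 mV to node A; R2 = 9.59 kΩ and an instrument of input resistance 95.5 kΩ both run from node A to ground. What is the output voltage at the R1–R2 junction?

V_out ≈ 14.2 mV

First combine the lower leg with the load: R2 ‖ R_L = 8.715 kΩ.
Now apply the divider: V_out = 26.6 × 0.5348 = 14.23 mV.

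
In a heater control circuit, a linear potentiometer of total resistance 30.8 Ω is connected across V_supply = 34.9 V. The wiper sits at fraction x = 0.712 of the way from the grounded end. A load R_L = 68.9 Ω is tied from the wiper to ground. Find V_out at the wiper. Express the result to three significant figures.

The pot divides into 8.870 Ω above the wiper and 21.93 Ω below.
Lower segment in parallel with the load: 21.93 ‖ 68.9 = 16.63 Ω.
Then V_out = V_supply · 16.63/(8.870 + 16.63) = 22.76 V.

V_out ≈ 22.8 V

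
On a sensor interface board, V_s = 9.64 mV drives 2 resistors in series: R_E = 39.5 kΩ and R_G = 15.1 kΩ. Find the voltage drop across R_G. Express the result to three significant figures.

Series total: ΣR = 39.5 + 15.1 = 54.60 kΩ.
V = V_s · R/ΣR = 9.64 × 0.2766 = 2.666 mV.

V ≈ 2.67 mV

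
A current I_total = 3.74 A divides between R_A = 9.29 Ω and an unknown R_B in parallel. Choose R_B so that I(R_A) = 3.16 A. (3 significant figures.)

R_B ≈ 50.6 Ω

Two-branch current divider: I_A = I_total · R_B/(R_A + R_B).
With f = 0.8449, R_B = R_A · f/(1−f) = 9.29 × 5.448 = 50.61 Ω.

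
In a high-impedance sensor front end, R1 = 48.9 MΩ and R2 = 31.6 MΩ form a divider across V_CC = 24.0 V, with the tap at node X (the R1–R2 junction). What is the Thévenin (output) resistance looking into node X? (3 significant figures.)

Zeroing V_CC shorts the top of R1 to ground, so R_th = R1 ‖ R2 = 19.20 MΩ.

R_th ≈ 19.2 MΩ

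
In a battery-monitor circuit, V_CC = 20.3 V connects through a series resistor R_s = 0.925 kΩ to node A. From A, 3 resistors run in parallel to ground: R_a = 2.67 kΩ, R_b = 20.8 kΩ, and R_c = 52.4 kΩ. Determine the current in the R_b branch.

I ≈ 0.693 mA

Combine the parallel branches: R_p = (1/2.67 + 1/20.8 + 1/52.4)⁻¹ = 2.264 kΩ.
V_A = 20.3 × 2.264/3.189 = 14.41 V.
Branch current I = V_A/R_b = 14.41/20.8 = 0.6929 mA.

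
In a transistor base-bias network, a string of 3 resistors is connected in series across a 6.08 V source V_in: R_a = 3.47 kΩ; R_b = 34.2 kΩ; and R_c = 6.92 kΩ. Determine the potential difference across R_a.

Series total: ΣR = 3.47 + 34.2 + 6.92 = 44.59 kΩ.
Voltage divider: V = V_in · (3.470 / 44.59) = 6.08 × 0.07782 = 0.4731 V.

V ≈ 0.473 V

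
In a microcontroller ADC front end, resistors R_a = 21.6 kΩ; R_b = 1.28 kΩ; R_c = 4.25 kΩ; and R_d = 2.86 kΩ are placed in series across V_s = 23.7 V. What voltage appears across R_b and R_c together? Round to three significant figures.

V ≈ 4.37 V

Total series resistance ΣR = 21.6 + 1.28 + 4.25 + 2.86 = 29.99 kΩ.
R_{R_b..R_c} = 1.28 + 4.25 = 5.530 kΩ.
V = V_s · R/ΣR = 23.7 × 0.1844 = 4.370 V.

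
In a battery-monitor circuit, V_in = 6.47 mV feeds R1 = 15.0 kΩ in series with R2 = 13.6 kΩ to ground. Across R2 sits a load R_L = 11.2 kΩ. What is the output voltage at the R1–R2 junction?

V_out ≈ 1.88 mV

R2 ‖ R_L = (13.6 × 11.2)/(13.6 + 11.2) = 6.142 kΩ.
Now apply the divider: V_out = 6.47 × 0.2905 = 1.880 mV.
(Unloaded it would be 3.08 mV; the load pulls it down.)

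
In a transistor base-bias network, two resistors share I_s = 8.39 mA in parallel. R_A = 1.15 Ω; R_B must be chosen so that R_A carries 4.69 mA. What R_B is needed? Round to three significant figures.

In a two-way split, I_A/I_s = R_B/(R_A + R_B).
4.69/8.39 = R_B/(R_A + R_B) → R_B = R_A · (0.5590)/(1 − 0.5590) = 1.15 × 1.268 = 1.458 Ω.

R_B ≈ 1.46 Ω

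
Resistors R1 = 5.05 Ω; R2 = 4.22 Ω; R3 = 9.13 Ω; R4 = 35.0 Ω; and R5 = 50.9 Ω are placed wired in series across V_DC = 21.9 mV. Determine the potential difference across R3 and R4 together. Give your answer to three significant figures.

V ≈ 9.27 mV

Total series resistance ΣR = 5.05 + 4.22 + 9.13 + 35.0 + 50.9 = 104.3 Ω.
R_{R3..R4} = 9.13 + 35.0 = 44.13 Ω.
Voltage divider: V = V_DC · (44.13 / 104.3) = 21.9 × 0.4231 = 9.266 mV.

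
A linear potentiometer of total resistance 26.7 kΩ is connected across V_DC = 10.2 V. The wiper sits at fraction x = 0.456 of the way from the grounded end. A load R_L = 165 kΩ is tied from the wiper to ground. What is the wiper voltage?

V_out ≈ 4.47 V

Split the track: R_lower = x·R_p = 12.18 kΩ, R_upper = (1−x)·R_p = 14.52 kΩ.
(x·R_p) ‖ R_L = 11.34 kΩ.
Loaded-divider output: V_out = 10.2 × 0.4384 = 4.472 V.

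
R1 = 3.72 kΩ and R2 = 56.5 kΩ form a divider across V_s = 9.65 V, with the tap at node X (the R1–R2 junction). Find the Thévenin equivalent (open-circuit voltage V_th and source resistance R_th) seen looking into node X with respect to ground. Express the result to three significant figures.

Open-circuit (no load on X): V_th = V_s · R2/(R1 + R2) = 9.65 × 56.5/(3.720 + 56.5) = 9.054 V.
Zeroing V_s shorts the top of R1 to ground, so R_th = R1 ‖ R2 = 3.490 kΩ.

V_th ≈ 9.05 V, R_th ≈ 3.49 kΩ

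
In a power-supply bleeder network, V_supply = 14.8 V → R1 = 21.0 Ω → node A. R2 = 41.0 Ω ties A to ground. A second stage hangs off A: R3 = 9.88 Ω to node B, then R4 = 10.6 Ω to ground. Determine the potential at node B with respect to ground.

Node A sees R2 in parallel with the series input of stage 2, R3 + R4 = 20.48 Ω.
R2 ‖ (R3+R4) = 13.66 Ω.
First divider: V_A = V_supply · 13.66/(21.0 + 13.66) = 5.832 V.
V_B = V_A × 0.5176 = 3.019 V.

V_B ≈ 3.02 V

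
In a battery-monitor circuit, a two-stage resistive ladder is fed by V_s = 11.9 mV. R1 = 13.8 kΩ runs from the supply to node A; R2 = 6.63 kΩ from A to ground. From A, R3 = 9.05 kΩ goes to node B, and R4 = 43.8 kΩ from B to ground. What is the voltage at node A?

V_A ≈ 3.56 mV

Looking into the second stage from A: R3 + R4 = 52.85 kΩ appears in parallel with R2.
Effective lower resistance at A: R2 ‖ 52.85 = 5.891 kΩ.
V_A = 11.9 × 5.891/(13.8 + 5.891) = 3.560 mV.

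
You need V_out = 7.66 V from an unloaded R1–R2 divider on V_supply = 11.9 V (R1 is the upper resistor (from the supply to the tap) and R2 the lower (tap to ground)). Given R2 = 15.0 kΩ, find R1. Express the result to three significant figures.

The divider ratio is R2/(R1+R2) = 7.66/11.9 = 0.6437.
So R1 = R2 · (V_supply/V_out − 1) = 15.0 × (11.9/7.66 − 1) = 15.0 × 0.5535 = 8.303 kΩ.

R1 ≈ 8.30 kΩ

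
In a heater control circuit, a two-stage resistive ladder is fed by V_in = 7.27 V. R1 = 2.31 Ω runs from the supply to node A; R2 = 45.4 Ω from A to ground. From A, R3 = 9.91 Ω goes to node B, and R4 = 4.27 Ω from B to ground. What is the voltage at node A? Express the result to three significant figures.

V_A ≈ 5.99 V

Node A sees R2 in parallel with the series input of stage 2, R3 + R4 = 14.18 Ω.
R2 ‖ (R3+R4) = 10.81 Ω.
V_A = 7.27 × 10.81/(2.31 + 10.81) = 5.990 V.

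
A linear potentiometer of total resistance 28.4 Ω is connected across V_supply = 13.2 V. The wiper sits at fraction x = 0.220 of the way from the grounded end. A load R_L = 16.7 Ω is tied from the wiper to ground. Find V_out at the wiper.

Lower segment x·R_p = 6.248 Ω; upper segment (1−x)·R_p = 22.15 Ω.
(x·R_p) ‖ R_L = 4.547 Ω.
V_out = 13.2 × 4.547/(22.15 + 4.547) = 2.248 V.

V_out ≈ 2.25 V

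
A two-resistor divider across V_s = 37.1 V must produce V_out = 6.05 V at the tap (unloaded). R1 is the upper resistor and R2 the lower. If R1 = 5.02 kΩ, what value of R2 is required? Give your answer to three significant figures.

V_out/V_s = R2/(R1+R2) = 0.1631.
R2 = R1 · 0.1631/(1 − 0.1631) = 0.9781 kΩ.

R2 ≈ 0.978 kΩ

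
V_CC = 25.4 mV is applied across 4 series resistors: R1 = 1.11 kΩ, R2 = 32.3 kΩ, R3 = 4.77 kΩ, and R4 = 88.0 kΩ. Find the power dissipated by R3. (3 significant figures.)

P ≈ 0.193 nW

The common current is I = 25.4/126.2 = 0.2013 µA.
V(R3) = I·R = 0.9602 mV; P = V·I = 0.9602 × 0.2013 = 0.1933 nW.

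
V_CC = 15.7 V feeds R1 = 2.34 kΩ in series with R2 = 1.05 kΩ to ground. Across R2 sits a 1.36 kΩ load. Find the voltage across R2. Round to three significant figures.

The load sits in parallel with R2, giving an effective lower resistance R2' = R2·R_L/(R2+R_L) = 0.5925 kΩ.
Then V_out = V_CC · R2'/(R1 + R2') = 15.7 × 0.5925/2.933 = 3.172 V.
(Unloaded it would be 4.86 V; the load pulls it down.)

V_out ≈ 3.17 V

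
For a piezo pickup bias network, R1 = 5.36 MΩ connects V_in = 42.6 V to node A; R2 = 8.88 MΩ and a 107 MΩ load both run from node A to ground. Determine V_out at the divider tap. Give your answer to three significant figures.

V_out ≈ 25.8 V

R2 ‖ R_L = (8.88 × 107)/(8.88 + 107) = 8.200 MΩ.
Then V_out = V_in · R2'/(R1 + R2') = 42.6 × 8.200/13.56 = 25.76 V.
(Unloaded it would be 26.6 V; the load pulls it down.)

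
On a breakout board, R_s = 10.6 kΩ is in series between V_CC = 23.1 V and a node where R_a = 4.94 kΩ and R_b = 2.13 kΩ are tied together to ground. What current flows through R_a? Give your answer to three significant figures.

Equivalent of the parallel group: R_p = 1.488 kΩ.
V_A = 23.1 × 1.488/12.09 = 2.844 V.
Branch current I = V_A/R_a = 2.844/4.94 = 0.5757 mA.

I ≈ 0.576 mA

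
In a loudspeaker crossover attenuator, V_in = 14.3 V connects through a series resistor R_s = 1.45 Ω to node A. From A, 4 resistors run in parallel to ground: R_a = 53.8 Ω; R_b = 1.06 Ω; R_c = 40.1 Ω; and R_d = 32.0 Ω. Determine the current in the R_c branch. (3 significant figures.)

I ≈ 0.144 A

Equivalent of the parallel group: R_p = 0.9822 Ω.
V_A by voltage divider: V_A = 14.3 × 0.9822/(1.45 + 0.9822) = 5.775 V.
I(R_c) = V_A / R_c = 5.775/40.1 = 0.1440 A.
(Check via current divider: I_total = 5.880 A; share G_k/ΣG = 0.02449 → same result.)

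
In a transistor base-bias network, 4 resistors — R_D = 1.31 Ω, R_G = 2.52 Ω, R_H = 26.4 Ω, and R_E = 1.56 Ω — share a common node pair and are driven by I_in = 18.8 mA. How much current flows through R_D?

Conductances: ΣG = 1/1.31 + 1/2.52 + 1/26.4 + 1/1.56 = 1.839 (1/Ω).
Current divider: I(R_D) = I_in · G_k/ΣG = 18.8 × (0.7634/1.839) = 18.8 × 0.4151 = 7.803 mA.

I ≈ 7.80 mA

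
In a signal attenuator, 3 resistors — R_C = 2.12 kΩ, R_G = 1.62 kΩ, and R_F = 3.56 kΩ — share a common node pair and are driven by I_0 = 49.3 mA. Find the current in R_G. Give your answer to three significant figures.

I ≈ 22.2 mA

Total conductance ΣG = 1/2.12 + 1/1.62 + 1/3.56 = 1.370 (units of 1/kΩ).
By the current-divider rule, I = I_0 · G_k/ΣG = 49.3 × 0.4506 = 22.22 mA.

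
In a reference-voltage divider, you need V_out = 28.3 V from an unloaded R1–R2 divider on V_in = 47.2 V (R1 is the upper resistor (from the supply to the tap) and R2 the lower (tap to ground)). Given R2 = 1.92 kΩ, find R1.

The divider ratio is R2/(R1+R2) = 28.3/47.2 = 0.5996.
R1 = R2·(1/k − 1) = 1.92 × 0.6678 = 1.282 kΩ.

R1 ≈ 1.28 kΩ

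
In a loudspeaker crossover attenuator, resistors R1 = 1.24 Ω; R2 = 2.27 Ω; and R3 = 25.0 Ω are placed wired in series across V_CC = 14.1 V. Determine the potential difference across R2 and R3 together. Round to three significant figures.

V ≈ 13.5 V

ΣR = 1.24 + 2.27 + 25.0 = 28.51 Ω.
R_{R2..R3} = 2.27 + 25.0 = 27.27 Ω.
V = V_CC · R/ΣR = 14.1 × 0.9565 = 13.49 V.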